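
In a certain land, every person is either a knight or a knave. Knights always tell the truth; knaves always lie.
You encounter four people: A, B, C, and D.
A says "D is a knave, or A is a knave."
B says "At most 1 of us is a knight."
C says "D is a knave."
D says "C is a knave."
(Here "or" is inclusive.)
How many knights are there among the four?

2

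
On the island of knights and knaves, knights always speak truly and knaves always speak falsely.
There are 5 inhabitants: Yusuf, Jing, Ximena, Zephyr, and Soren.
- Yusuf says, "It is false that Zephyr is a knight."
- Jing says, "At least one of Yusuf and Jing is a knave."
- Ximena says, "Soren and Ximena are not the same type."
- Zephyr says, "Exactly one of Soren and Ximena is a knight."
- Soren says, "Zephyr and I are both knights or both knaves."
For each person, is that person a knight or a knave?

Suppose Yusuf is a knight. Then Yusuf's statement "it is false that Zephyr is a knight" would have to be true. Checking the 16 ways to assign the others, none is consistent with every speaker.
(For instance, with Jing=knight, Ximena=knight, Zephyr=knight, Soren=knave, Yusuf's claim "it is false that Zephyr is a knight" comes out false where it would need to be true.)
So Yusuf must be a knave, making "it is false that Zephyr is a knight" false. Taking Yusuf=knave, Jing=knight, Ximena=knight, Zephyr=knight, Soren=knave, each remaining statement checks out:
  Jing (knight): "at least one of Yusuf and Jing is a knave" — true. ✓
  Ximena (knight): "Soren and Ximena are not the same type" — true. ✓
  Zephyr (knight): "exactly one of Soren and Ximena is a knight" — true. ✓
  Soren (knave): "Zephyr and I are both knights or both knaves" — false. ✓
This is the unique consistent assignment.

Knights: Jing, Ximena, and Zephyr. Knaves: Yusuf and Soren.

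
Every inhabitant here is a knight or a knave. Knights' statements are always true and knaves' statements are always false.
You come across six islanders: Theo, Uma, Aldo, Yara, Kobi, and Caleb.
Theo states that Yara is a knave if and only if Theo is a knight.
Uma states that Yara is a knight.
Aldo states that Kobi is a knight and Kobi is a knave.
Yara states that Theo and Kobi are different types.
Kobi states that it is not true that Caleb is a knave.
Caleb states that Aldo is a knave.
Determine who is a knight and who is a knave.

Knights: Theo, Kobi, and Caleb. Knaves: Uma, Aldo, and Yara.

Since Theo is a knight, "Yara is a knave if and only if Theo is a knight" needs to be True, which holds.
Uma (knave): "Yara is a knight" — False. ✓
Aldo is a knave, and the claim "Kobi is a knight and Kobi is a knave" is indeed False.
As a knave, Yara's statement "Theo and Kobi are different types" should be False; it is.
As a knight, Kobi's statement "it is not true that Caleb is a knave" should be True; it is.
Caleb is a knight, and the claim "Aldo is a knave" is indeed True.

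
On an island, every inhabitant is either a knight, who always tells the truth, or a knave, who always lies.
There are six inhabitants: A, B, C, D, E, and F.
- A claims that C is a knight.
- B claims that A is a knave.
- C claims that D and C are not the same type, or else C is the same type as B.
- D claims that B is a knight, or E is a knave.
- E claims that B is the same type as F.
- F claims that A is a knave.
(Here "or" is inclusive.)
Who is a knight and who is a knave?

Knights: A, C, and E. Knaves: B, D, and F.

A (knight): "C is a knight" — True. ✓
Since B is a knave, "A is a knave" needs to be false, which holds.
Since C is a knight, "D and C are not the same type, or else C is the same type as B" needs to be True, which holds.
D is a knave, and the claim "B is a knight, or E is a knave" is indeed false.
As a knight, E's statement "B is the same type as F" should be True; it is.
F is a knave, so "A is a knave" must be false — and it is.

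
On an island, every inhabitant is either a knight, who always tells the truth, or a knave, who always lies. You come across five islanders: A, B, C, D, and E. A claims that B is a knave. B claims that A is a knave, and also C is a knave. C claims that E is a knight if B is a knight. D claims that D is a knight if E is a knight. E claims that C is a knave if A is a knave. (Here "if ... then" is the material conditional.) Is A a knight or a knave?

A is a knight.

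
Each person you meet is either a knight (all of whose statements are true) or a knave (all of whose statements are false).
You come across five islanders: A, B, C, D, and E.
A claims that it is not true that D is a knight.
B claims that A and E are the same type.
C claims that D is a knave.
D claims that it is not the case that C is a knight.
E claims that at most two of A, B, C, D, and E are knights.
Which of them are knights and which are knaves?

Suppose A is a knight. Then A's statement "it is not true that D is a knight" would have to be true. Checking the 16 ways to assign the others, none is consistent with every speaker.
(For instance, with B=knave, C=knave, D=knight, E=knight, A's claim "it is not true that D is a knight" comes out false where it would need to be true.)
So A must be a knave, making "it is not true that D is a knight" false. Taking A=knave, B=knave, C=knave, D=knight, E=knight, each remaining statement checks out:
  B (knave): "A and E are the same type" — false. ✓
  C (knave): "D is a knave" — false. ✓
  D (knight): "it is not the case that C is a knight" — true. ✓
  E (knight): "at most two of A, B, C, D, and E are knights" — true. ✓
This is the unique consistent assignment.

Knights: D and E. Knaves: A, B, and C.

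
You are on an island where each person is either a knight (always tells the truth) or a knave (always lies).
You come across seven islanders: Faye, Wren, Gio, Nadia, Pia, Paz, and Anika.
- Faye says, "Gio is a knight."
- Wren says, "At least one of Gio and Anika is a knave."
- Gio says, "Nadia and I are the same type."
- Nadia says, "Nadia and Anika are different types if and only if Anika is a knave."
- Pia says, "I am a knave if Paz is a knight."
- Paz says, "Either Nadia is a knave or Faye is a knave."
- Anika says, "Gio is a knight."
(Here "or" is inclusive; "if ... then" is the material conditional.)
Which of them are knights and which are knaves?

Faye (knight): "Gio is a knight" — true. ✓
Wren is a knave; "at least one of Gio and Anika is a knave" is False, as required.
As a knight, Gio's statement "Nadia and I are the same type" should be true; it is.
Nadia is a knight; "Nadia and Anika are different types if and only if Anika is a knave" is true, as required.
Since Pia is a knight, "I am a knave if Paz is a knight" needs to be true, which holds.
Paz is a knave; "either Nadia is a knave or Faye is a knave" is False, as required.
Anika is a knight, so "Gio is a knight" must be true — and it is.

Knights: Faye, Gio, Nadia, Pia, and Anika. Knaves: Wren and Paz.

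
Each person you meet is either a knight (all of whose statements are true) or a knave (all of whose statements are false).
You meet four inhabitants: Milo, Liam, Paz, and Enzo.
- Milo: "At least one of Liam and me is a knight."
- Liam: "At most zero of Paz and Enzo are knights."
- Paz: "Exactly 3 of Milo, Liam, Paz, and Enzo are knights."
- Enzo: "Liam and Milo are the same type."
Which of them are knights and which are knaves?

Milo is a knave, Liam is a knave, Paz is a knave, and Enzo is a knight.

Suppose Milo is a knight. Then Milo's statement "at least one of Liam and me is a knight" would have to be true. Checking the 8 ways to assign the others, none is consistent with every speaker.
(For instance, with Liam=knave, Paz=knave, Enzo=knight, Enzo's claim "Liam and Milo are the same type" comes out false where it would need to be true.)
So Milo must be a knave, making "at least one of Liam and me is a knight" false. Taking Milo=knave, Liam=knave, Paz=knave, Enzo=knight, each remaining statement checks out:
  Liam (knave): "at most zero of Paz and Enzo are knights" — false. ✓
  Paz (knave): "exactly 3 of Milo, Liam, Paz, and Enzo are knights" — false. ✓
  Enzo (knight): "Liam and Milo are the same type" — true. ✓
This is the unique consistent assignment.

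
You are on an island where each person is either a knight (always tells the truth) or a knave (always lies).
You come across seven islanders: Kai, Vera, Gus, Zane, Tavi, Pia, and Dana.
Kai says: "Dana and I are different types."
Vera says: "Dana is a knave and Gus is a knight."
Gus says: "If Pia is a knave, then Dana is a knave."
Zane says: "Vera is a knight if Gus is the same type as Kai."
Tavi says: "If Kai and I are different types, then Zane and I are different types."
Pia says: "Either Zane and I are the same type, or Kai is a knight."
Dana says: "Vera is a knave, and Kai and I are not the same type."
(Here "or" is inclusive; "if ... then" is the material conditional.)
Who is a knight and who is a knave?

Kai is a knight, Vera is a knight, Gus is a knight, Zane is a knight, Tavi is a knight, Pia is a knight, and Dana is a knave.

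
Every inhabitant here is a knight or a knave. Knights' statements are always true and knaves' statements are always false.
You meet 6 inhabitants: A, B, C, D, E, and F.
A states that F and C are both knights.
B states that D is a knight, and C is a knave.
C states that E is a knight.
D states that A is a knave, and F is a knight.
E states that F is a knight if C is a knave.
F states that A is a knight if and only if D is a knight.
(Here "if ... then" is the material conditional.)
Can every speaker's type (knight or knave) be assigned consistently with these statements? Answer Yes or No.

No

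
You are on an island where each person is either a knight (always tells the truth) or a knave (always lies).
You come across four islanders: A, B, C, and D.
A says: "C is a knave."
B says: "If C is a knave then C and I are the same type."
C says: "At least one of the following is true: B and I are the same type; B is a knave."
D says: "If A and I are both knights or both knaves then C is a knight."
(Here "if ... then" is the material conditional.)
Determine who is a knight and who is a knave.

Knights: B, C, and D. Knaves: A.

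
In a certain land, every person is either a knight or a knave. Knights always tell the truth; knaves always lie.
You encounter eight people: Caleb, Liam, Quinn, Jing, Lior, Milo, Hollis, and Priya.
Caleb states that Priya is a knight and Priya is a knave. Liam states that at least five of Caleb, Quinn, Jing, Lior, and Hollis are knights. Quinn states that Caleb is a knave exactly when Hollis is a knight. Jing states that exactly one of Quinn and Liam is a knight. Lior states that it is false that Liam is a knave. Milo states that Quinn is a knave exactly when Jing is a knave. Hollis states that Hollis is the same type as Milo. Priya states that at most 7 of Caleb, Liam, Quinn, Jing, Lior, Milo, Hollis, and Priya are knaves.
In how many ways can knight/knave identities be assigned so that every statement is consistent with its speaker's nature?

Consistent assignments:
  Caleb=knave, Liam=knave, Quinn=knight, Jing=knight, Lior=knave, Milo=knight, Hollis=knight, Priya=knight
  Caleb=knave, Liam=knave, Quinn=knave, Jing=knave, Lior=knave, Milo=knight, Hollis=knave, Priya=knight

2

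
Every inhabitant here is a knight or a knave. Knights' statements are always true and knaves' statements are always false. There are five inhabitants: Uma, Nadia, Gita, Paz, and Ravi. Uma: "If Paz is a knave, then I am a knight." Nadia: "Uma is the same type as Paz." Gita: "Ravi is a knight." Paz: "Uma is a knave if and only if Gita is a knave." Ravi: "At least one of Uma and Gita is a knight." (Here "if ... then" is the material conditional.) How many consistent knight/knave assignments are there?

2

Consistent assignments:
  Uma=knight, Nadia=knight, Gita=knight, Paz=knight, Ravi=knight
  Uma=knave, Nadia=knight, Gita=knight, Paz=knave, Ravi=knight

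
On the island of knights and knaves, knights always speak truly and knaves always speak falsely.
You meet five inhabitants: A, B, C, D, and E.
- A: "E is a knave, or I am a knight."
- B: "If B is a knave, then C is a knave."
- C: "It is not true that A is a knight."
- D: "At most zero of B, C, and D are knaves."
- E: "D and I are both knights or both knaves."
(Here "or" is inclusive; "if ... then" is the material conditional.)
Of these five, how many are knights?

The unique consistent assignment is A=knave, B=knight, C=knight, D=knight, E=knight.
That has 4 knights.

4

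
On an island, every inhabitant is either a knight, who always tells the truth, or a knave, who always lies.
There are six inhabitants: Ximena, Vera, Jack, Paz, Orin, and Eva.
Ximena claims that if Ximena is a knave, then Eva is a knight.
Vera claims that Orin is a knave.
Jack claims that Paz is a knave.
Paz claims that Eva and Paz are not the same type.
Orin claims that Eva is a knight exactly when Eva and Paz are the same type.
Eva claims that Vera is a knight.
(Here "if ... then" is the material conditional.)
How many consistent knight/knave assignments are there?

2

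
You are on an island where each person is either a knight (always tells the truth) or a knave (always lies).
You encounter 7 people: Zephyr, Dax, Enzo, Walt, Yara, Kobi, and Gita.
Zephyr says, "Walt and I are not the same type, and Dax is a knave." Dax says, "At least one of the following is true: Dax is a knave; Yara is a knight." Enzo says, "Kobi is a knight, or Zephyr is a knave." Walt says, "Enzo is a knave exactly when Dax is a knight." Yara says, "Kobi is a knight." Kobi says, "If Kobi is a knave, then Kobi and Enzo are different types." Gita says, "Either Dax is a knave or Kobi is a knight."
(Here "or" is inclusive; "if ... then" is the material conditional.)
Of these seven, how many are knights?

The unique consistent assignment is Zephyr=knave, Dax=knight, Enzo=knight, Walt=knave, Yara=knight, Kobi=knight, Gita=knight.
That has 5 knights.

5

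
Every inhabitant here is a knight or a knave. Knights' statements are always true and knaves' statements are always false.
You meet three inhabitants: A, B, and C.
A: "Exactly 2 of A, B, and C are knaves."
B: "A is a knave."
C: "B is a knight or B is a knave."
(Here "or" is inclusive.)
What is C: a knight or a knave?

C is a knight.

Consistent assignments: {A=knave, B=knight, C=knight}
In every consistent assignment, C is a knight.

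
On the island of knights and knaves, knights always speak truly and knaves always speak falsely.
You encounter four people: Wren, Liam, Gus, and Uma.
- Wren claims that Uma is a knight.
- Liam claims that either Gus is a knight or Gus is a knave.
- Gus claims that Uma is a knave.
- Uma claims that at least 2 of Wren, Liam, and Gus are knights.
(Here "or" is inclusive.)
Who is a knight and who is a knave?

Wren is a knight, so "Uma is a knight" must be True — and it is.
Liam (knight): "either Gus is a knight or Gus is a knave" — True. ✓
Gus is a knave, so "Uma is a knave" must be False — and it is.
Uma is a knight, and the claim "at least 2 of Wren, Liam, and Gus are knights" is indeed True.

Knights: Wren, Liam, and Uma. Knaves: Gus.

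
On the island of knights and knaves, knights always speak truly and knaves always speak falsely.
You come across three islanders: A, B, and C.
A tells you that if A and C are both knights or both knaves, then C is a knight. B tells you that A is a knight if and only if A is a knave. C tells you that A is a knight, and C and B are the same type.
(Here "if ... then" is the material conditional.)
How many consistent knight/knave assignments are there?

1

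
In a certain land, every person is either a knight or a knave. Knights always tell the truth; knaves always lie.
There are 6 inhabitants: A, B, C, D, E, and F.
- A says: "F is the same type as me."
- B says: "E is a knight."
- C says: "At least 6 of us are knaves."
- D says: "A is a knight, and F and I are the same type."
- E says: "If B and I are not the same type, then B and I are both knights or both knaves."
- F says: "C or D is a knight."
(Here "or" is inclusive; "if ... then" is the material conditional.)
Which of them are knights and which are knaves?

A is a knight, B is a knight, C is a knave, D is a knight, E is a knight, and F is a knight.

A is a knight, and the claim "F is the same type as me" is indeed True.
Since B is a knight, "E is a knight" needs to be True, which holds.
C is a knave, so "at least 6 of us are knaves" must be false — and it is.
D is a knight; "A is a knight, and F and I are the same type" is True, as required.
E (knight): "if B and I are not the same type, then B and I are both knights or both knaves" — True. ✓
F is a knight, and the claim "C or D is a knight" is indeed True.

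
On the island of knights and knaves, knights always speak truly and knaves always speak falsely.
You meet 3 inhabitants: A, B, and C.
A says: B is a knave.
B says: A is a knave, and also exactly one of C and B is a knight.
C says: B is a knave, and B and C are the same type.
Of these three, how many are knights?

The unique consistent assignment is A=knave, B=knight, C=knave.
That has 1 knight.

1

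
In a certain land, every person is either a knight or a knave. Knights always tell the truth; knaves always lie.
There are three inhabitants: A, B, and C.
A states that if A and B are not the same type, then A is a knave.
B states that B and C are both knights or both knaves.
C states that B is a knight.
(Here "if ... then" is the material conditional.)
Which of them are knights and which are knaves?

A is a knight; "if A and B are not the same type, then A is a knave" is True, as required.
As a knight, B's statement "B and C are both knights or both knaves" should be True; it is.
As a knight, C's statement "B is a knight" should be True; it is.

Knights: A, B, and C. Knaves: none.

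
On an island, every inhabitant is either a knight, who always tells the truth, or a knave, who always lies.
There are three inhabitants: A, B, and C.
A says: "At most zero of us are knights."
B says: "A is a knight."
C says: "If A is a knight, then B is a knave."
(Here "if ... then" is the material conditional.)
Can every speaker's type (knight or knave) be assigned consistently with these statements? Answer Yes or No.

Yes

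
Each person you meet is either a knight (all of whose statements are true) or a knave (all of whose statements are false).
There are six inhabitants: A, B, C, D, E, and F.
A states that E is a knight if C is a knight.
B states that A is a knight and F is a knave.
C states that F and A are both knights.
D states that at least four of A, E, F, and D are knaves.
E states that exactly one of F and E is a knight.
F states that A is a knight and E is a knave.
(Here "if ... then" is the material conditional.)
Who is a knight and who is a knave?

A is a knight, so "E is a knight if C is a knight" must be True — and it is.
B is a knight; "A is a knight and F is a knave" is True, as required.
Since C is a knave, "F and A are both knights" needs to be False, which holds.
As a knave, D's statement "at least four of A, E, F, and D are knaves" should be False; it is.
E is a knight, and the claim "exactly one of F and E is a knight" is indeed True.
Since F is a knave, "A is a knight and E is a knave" needs to be False, which holds.

A is a knight, B is a knight, C is a knave, D is a knave, E is a knight, and F is a knave.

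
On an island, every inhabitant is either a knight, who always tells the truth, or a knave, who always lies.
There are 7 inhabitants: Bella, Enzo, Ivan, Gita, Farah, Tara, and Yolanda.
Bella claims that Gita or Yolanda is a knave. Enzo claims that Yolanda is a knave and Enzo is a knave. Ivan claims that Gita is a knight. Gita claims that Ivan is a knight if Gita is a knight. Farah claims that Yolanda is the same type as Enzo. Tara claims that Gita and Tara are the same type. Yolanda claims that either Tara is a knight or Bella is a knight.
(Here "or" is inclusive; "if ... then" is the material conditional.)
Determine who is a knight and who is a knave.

Bella is a knave, Enzo is a knave, Ivan is a knight, Gita is a knight, Farah is a knave, Tara is a knight, and Yolanda is a knight.

Since Bella is a knave, "Gita or Yolanda is a knave" needs to be False, which holds.
Enzo is a knave, and the claim "Yolanda is a knave and Enzo is a knave" is indeed False.
Ivan (knight): "Gita is a knight" — True. ✓
As a knight, Gita's statement "Ivan is a knight if Gita is a knight" should be True; it is.
Farah is a knave, and the claim "Yolanda is the same type as Enzo" is indeed False.
Tara is a knight, so "Gita and Tara are the same type" must be True — and it is.
Yolanda (knight): "either Tara is a knight or Bella is a knight" — True. ✓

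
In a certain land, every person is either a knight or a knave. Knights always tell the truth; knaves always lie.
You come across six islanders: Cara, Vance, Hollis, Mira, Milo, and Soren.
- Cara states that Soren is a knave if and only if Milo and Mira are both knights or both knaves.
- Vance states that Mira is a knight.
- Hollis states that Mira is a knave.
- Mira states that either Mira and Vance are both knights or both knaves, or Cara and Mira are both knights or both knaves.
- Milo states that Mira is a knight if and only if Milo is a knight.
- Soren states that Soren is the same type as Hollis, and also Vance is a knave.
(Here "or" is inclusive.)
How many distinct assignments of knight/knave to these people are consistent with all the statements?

2

Consistent assignments:
  Cara=knight, Vance=knight, Hollis=knave, Mira=knight, Milo=knight, Soren=knave
  Cara=knave, Vance=knight, Hollis=knave, Mira=knight, Milo=knave, Soren=knave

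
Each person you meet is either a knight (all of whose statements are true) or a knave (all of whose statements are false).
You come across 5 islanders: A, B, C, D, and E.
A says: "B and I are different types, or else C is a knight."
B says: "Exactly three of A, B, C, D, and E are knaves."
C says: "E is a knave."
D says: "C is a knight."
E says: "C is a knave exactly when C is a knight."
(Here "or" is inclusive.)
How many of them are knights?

3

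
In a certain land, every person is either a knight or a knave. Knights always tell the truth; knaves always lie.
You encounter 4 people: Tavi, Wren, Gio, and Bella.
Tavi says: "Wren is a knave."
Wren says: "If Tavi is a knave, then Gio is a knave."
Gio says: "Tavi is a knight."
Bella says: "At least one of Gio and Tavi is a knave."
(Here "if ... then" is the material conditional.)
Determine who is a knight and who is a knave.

Tavi is a knave, Wren is a knight, Gio is a knave, and Bella is a knight.

Tavi is a knave, and the claim "Wren is a knave" is indeed False.
Since Wren is a knight, "if Tavi is a knave, then Gio is a knave" needs to be True, which holds.
Since Gio is a knave, "Tavi is a knight" needs to be False, which holds.
Bella (knight): "at least one of Gio and Tavi is a knave" — True. ✓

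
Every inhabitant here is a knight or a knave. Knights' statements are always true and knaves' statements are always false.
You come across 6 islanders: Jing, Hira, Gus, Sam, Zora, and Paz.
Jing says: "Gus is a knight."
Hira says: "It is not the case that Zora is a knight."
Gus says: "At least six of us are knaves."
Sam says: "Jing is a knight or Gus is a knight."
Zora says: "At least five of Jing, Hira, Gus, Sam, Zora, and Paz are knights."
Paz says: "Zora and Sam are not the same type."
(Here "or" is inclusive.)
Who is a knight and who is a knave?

Jing is a knave, Hira is a knight, Gus is a knave, Sam is a knave, Zora is a knave, and Paz is a knave.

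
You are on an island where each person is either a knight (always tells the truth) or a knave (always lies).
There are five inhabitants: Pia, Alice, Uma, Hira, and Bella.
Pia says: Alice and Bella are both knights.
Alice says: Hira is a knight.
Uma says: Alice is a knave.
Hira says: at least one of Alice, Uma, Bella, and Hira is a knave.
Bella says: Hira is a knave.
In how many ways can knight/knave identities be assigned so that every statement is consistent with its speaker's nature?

Consistent assignments:
  Pia=knave, Alice=knight, Uma=knave, Hira=knight, Bella=knave

1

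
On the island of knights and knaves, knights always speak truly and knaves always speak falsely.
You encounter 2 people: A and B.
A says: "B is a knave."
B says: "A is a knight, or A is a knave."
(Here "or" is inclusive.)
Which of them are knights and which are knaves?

A is a knave and B is a knight.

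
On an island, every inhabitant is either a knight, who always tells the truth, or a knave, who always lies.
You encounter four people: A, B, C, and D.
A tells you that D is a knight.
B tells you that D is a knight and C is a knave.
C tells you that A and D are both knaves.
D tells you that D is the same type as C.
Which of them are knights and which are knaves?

A is a knave, B is a knave, C is a knight, and D is a knave.

Suppose A is a knight. Then A's statement "D is a knight" would have to be true. Checking the 8 ways to assign the others, none is consistent with every speaker.
(For instance, with B=knave, C=knight, D=knave, A's claim "D is a knight" comes out false where it would need to be true.)
So A must be a knave, making "D is a knight" false. Taking A=knave, B=knave, C=knight, D=knave, each remaining statement checks out:
  B (knave): "D is a knight and C is a knave" — false. ✓
  C (knight): "A and D are both knaves" — true. ✓
  D (knave): "D is the same type as C" — false. ✓
This is the unique consistent assignment.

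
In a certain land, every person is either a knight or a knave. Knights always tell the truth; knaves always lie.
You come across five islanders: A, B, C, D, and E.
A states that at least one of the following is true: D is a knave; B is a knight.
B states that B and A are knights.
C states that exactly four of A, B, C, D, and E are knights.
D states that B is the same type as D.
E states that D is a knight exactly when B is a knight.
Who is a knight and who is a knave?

Knights: A and B. Knaves: C, D, and E.

Suppose A is a knave. Then A's statement "at least one of the following is true: D is a knave; B is a knight" would have to be false. Checking the 16 ways to assign the others, none is consistent with every speaker.
(For instance, with B=knight, C=knave, D=knave, E=knave, A's claim "at least one of the following is true: D is a knave; B is a knight" comes out true where it would need to be false.)
So A must be a knight, making "at least one of the following is true: D is a knave; B is a knight" true. Taking A=knight, B=knight, C=knave, D=knave, E=knave, each remaining statement checks out:
  B (knight): "B and A are knights" — true. ✓
  C (knave): "exactly four of A, B, C, D, and E are knights" — false. ✓
  D (knave): "B is the same type as D" — false. ✓
  E (knave): "D is a knight exactly when B is a knight" — false. ✓
This is the unique consistent assignment.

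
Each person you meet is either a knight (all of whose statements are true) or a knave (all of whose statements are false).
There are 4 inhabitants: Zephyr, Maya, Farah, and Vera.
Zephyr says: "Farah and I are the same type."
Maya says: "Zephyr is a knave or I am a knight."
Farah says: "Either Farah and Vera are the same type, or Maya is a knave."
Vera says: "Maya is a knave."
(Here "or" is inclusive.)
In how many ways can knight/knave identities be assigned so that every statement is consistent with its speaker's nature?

1

Consistent assignments:
  Zephyr=knight, Maya=knave, Farah=knight, Vera=knight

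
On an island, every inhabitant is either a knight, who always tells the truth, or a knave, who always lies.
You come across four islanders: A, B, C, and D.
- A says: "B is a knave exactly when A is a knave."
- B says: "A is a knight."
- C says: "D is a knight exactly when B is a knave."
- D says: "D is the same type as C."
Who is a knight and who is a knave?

Knights: A, B, and C. Knaves: D.

Suppose A is a knave. Then A's statement "B is a knave exactly when A is a knave" would have to be false. Checking the 8 ways to assign the others, none is consistent with every speaker.
(For instance, with B=knight, C=knight, D=knave, B's claim "A is a knight" comes out false where it would need to be true.)
So A must be a knight, making "B is a knave exactly when A is a knave" true. Taking A=knight, B=knight, C=knight, D=knave, each remaining statement checks out:
  B (knight): "A is a knight" — true. ✓
  C (knight): "D is a knight exactly when B is a knave" — true. ✓
  D (knave): "D is the same type as C" — false. ✓
This is the unique consistent assignment.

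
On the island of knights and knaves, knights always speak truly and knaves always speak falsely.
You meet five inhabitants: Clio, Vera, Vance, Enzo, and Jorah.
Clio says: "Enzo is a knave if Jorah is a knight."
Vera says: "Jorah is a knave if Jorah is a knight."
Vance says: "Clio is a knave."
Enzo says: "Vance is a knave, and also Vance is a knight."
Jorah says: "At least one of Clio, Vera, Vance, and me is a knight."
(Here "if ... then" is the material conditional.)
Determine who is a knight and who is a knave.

Knights: Clio and Jorah. Knaves: Vera, Vance, and Enzo.

Suppose Clio is a knave. Then Clio's statement "Enzo is a knave if Jorah is a knight" would have to be false. Checking the 16 ways to assign the others, none is consistent with every speaker.
(For instance, with Vera=knave, Vance=knave, Enzo=knave, Jorah=knight, Clio's claim "Enzo is a knave if Jorah is a knight" comes out true where it would need to be false.)
So Clio must be a knight, making "Enzo is a knave if Jorah is a knight" true. Taking Clio=knight, Vera=knave, Vance=knave, Enzo=knave, Jorah=knight, each remaining statement checks out:
  Vera (knave): "Jorah is a knave if Jorah is a knight" — false. ✓
  Vance (knave): "Clio is a knave" — false. ✓
  Enzo (knave): "Vance is a knave, and also Vance is a knight" — false. ✓
  Jorah (knight): "at least one of Clio, Vera, Vance, and me is a knight" — true. ✓
This is the unique consistent assignment.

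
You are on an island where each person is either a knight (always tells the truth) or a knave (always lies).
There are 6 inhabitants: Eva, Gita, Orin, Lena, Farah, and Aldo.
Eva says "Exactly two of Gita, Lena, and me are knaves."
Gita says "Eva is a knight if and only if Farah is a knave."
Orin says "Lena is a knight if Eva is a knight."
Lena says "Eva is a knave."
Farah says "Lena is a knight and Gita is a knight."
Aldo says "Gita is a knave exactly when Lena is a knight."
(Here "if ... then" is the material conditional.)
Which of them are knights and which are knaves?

Eva is a knave, Gita is a knight, Orin is a knight, Lena is a knight, Farah is a knight, and Aldo is a knave.

Eva is a knave, so "exactly two of Gita, Lena, and me are knaves" must be false — and it is.
Gita is a knight, and the claim "Eva is a knight if and only if Farah is a knave" is indeed True.
Orin is a knight, so "Lena is a knight if Eva is a knight" must be True — and it is.
Lena is a knight; "Eva is a knave" is True, as required.
Farah (knight): "Lena is a knight and Gita is a knight" — True. ✓
Aldo is a knave; "Gita is a knave exactly when Lena is a knight" is false, as required.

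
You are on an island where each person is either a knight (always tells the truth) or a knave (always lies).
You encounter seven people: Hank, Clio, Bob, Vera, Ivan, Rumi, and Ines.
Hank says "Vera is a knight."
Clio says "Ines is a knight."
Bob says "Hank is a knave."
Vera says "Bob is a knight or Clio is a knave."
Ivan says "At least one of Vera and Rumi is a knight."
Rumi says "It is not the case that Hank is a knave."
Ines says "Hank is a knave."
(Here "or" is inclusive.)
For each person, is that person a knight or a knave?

Knights: Hank, Vera, Ivan, and Rumi. Knaves: Clio, Bob, and Ines.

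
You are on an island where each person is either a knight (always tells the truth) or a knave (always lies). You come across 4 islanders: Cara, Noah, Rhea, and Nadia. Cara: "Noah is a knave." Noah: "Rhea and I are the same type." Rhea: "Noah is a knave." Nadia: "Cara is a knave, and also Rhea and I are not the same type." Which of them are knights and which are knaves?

Knights: Cara and Rhea. Knaves: Noah and Nadia.

Since Cara is a knight, "Noah is a knave" needs to be True, which holds.
As a knave, Noah's statement "Rhea and I are the same type" should be False; it is.
Rhea is a knight; "Noah is a knave" is True, as required.
Nadia is a knave, so "Cara is a knave, and also Rhea and I are not the same type" must be False — and it is.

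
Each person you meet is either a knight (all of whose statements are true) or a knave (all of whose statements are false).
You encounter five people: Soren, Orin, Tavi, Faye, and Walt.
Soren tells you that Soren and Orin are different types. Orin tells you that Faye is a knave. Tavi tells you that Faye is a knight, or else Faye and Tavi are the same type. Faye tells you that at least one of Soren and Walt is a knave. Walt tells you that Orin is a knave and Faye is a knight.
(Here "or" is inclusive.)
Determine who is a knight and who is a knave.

Soren is a knave, Orin is a knave, Tavi is a knight, Faye is a knight, and Walt is a knight.

Suppose Soren is a knight. Then Soren's statement "Soren and Orin are different types" would have to be true. Checking the 16 ways to assign the others, none is consistent with every speaker.
(For instance, with Orin=knave, Tavi=knight, Faye=knight, Walt=knight, Faye's claim "at least one of Soren and Walt is a knave" comes out false where it would need to be true.)
So Soren must be a knave, making "Soren and Orin are different types" false. Taking Soren=knave, Orin=knave, Tavi=knight, Faye=knight, Walt=knight, each remaining statement checks out:
  Orin (knave): "Faye is a knave" — false. ✓
  Tavi (knight): "Faye is a knight, or else Faye and Tavi are the same type" — true. ✓
  Faye (knight): "at least one of Soren and Walt is a knave" — true. ✓
  Walt (knight): "Orin is a knave and Faye is a knight" — true. ✓
This is the unique consistent assignment.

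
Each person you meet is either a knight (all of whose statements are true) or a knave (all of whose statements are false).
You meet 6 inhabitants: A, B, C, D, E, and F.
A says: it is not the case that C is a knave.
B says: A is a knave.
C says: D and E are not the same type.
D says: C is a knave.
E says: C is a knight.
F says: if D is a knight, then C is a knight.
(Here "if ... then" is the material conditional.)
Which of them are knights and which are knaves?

A (knight): "it is not the case that C is a knave" — true. ✓
B is a knave, and the claim "A is a knave" is indeed false.
C is a knight, and the claim "D and E are not the same type" is indeed true.
D is a knave; "C is a knave" is false, as required.
E is a knight, so "C is a knight" must be true — and it is.
F (knight): "if D is a knight, then C is a knight" — true. ✓

A is a knight, B is a knave, C is a knight, D is a knave, E is a knight, and F is a knight.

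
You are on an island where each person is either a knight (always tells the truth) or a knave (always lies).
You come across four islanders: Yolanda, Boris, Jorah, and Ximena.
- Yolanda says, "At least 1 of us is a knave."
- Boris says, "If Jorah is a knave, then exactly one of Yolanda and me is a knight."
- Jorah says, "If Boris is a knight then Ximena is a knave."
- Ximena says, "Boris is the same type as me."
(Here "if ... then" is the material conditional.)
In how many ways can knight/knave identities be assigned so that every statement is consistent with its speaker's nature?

1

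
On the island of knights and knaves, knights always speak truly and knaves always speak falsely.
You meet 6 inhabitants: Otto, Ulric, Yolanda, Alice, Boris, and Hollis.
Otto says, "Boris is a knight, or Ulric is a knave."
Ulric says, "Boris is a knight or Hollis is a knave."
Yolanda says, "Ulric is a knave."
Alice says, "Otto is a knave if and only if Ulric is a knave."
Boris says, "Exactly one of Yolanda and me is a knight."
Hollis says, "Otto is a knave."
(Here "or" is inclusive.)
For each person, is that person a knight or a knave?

Knights: Otto, Ulric, Alice, and Boris. Knaves: Yolanda and Hollis.

Otto (knight): "Boris is a knight, or Ulric is a knave" — True. ✓
Ulric is a knight; "Boris is a knight or Hollis is a knave" is True, as required.
Yolanda is a knave, and the claim "Ulric is a knave" is indeed False.
Alice (knight): "Otto is a knave if and only if Ulric is a knave" — True. ✓
Boris is a knight, so "exactly one of Yolanda and me is a knight" must be True — and it is.
Hollis is a knave, so "Otto is a knave" must be False — and it is.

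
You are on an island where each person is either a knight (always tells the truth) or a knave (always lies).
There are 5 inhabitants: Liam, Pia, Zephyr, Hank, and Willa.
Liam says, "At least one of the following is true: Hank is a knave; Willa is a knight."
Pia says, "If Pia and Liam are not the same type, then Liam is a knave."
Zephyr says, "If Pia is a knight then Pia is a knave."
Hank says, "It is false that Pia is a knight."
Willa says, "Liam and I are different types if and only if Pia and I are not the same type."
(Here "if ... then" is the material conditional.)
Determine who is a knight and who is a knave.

Liam is a knight, and the claim "at least one of the following is true: Hank is a knave; Willa is a knight" is indeed true.
Pia (knight): "if Pia and Liam are not the same type, then Liam is a knave" — true. ✓
Zephyr is a knave; "if Pia is a knight then Pia is a knave" is False, as required.
Hank is a knave, so "it is false that Pia is a knight" must be False — and it is.
Willa (knight): "Liam and I are different types if and only if Pia and I are not the same type" — true. ✓

Liam is a knight, Pia is a knight, Zephyr is a knave, Hank is a knave, and Willa is a knight.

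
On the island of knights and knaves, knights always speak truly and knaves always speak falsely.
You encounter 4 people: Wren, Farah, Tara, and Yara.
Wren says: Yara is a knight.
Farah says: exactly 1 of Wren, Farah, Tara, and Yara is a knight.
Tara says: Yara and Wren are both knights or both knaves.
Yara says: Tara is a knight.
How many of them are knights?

The unique consistent assignment is Wren=knight, Farah=knave, Tara=knight, Yara=knight.
That has 3 knights.

3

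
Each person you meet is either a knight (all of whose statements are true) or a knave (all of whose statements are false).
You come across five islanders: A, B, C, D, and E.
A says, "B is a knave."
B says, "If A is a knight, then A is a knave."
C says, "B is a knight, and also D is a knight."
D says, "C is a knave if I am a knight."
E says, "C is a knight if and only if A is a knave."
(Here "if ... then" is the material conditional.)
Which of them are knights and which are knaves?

A is a knight, so "B is a knave" must be true — and it is.
B is a knave, so "if A is a knight, then A is a knave" must be false — and it is.
Since C is a knave, "B is a knight, and also D is a knight" needs to be false, which holds.
D is a knight, and the claim "C is a knave if I am a knight" is indeed true.
E is a knight, so "C is a knight if and only if A is a knave" must be true — and it is.

A is a knight, B is a knave, C is a knave, D is a knight, and E is a knight.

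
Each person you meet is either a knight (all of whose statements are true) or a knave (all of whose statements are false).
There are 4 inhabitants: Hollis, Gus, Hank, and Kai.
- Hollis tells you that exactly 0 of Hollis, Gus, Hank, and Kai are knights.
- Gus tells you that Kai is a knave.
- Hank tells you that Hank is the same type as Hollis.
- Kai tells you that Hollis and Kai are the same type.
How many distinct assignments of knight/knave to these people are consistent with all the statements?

0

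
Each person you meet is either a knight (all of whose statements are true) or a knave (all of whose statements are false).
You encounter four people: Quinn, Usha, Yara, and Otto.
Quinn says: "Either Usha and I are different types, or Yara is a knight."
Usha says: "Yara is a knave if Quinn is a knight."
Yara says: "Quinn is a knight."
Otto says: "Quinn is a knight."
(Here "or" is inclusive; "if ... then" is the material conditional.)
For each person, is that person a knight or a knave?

Knights: Quinn, Yara, and Otto. Knaves: Usha.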